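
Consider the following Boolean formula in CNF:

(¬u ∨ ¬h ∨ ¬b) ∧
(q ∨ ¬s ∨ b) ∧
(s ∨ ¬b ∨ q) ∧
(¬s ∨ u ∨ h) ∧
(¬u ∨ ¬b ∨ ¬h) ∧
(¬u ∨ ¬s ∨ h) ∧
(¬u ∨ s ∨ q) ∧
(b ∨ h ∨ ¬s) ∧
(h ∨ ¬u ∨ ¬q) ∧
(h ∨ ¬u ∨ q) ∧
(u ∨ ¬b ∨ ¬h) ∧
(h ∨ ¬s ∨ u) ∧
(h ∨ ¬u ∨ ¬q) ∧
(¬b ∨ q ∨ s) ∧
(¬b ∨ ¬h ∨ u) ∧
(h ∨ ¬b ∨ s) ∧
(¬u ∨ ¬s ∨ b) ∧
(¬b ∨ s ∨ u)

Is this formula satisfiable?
Yes

Yes, the formula is satisfiable.

One satisfying assignment is: u=False, s=False, b=False, h=False, q=False

Verification: With this assignment, all 18 clauses evaluate to true.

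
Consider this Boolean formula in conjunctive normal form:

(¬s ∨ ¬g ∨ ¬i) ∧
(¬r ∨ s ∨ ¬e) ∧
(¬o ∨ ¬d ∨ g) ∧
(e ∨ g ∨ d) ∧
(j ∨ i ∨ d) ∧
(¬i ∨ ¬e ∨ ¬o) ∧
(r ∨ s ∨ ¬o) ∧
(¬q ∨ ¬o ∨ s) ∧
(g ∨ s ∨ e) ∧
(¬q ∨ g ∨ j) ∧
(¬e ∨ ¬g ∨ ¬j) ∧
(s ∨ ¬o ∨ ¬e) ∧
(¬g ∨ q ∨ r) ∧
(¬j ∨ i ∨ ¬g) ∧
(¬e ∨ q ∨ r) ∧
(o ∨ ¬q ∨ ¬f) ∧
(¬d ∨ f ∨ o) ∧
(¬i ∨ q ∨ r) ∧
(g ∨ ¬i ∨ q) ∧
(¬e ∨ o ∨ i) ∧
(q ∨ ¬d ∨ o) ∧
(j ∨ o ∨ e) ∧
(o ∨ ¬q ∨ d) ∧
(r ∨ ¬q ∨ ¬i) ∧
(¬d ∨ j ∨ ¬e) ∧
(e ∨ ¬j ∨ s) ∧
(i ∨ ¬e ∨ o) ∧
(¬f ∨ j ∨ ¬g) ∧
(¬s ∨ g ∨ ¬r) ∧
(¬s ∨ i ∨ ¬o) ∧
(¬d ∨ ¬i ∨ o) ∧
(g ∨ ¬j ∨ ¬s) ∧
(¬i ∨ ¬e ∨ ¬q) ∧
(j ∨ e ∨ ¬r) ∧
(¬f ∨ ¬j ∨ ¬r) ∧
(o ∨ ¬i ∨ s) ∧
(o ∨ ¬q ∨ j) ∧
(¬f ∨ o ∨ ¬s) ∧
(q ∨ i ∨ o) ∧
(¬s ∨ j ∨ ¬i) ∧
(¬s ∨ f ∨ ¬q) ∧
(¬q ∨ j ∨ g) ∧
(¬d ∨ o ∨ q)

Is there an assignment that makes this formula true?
No

No, the formula is not satisfiable.

No assignment of truth values to the variables can make all 43 clauses true simultaneously.

The formula is UNSAT (unsatisfiable).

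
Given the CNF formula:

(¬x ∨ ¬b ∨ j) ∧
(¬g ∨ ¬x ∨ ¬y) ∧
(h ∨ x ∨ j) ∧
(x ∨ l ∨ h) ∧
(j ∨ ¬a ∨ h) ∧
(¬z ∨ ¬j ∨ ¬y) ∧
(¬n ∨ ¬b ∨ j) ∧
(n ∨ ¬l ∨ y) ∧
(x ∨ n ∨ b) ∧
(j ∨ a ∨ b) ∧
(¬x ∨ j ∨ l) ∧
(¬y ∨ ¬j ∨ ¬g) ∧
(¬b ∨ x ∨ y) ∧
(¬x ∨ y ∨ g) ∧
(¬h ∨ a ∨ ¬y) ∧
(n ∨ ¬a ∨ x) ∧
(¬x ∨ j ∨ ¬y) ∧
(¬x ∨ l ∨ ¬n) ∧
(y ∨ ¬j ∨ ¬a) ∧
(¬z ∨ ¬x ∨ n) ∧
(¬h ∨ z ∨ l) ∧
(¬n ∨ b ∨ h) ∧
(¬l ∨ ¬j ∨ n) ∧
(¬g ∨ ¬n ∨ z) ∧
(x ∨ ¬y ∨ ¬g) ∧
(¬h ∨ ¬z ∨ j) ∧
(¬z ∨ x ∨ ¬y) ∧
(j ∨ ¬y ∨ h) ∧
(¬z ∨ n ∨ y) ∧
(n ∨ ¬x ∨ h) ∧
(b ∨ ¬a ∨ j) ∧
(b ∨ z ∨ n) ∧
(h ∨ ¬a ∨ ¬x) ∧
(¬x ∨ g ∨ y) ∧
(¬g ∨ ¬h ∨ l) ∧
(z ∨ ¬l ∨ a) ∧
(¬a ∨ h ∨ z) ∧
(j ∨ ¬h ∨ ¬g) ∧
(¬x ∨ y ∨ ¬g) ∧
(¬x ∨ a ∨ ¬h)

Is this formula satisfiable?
Yes

Yes, the formula is satisfiable.

One satisfying assignment is: y=False, h=True, b=False, n=True, g=False, l=False, z=True, a=False, j=True, x=False

Verification: With this assignment, all 40 clauses evaluate to true.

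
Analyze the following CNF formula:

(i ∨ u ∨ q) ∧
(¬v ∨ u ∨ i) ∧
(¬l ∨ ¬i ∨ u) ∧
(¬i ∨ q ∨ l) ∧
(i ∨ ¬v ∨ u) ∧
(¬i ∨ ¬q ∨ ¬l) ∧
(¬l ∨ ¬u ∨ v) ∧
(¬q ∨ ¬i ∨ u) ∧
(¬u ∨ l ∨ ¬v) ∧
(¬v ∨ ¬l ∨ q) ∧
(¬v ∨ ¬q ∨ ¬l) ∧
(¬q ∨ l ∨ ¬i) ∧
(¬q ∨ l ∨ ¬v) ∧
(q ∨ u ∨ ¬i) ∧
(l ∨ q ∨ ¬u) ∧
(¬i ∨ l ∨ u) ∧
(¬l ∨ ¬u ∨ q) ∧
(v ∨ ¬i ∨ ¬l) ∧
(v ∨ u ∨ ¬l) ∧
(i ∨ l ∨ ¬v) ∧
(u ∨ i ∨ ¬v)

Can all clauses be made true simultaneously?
Yes

Yes, the formula is satisfiable.

One satisfying assignment is: i=False, v=False, u=False, q=True, l=False

Verification: With this assignment, all 21 clauses evaluate to true.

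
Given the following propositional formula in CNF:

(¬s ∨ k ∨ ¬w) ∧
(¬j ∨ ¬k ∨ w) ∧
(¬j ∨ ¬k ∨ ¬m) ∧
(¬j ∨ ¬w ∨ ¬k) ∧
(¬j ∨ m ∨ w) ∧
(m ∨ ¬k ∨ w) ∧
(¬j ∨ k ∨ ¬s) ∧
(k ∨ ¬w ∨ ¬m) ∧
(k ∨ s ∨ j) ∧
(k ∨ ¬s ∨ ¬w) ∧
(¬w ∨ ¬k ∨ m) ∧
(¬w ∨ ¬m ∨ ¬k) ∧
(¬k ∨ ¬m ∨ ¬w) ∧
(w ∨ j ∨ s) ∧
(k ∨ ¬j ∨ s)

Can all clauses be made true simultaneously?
Yes

Yes, the formula is satisfiable.

One satisfying assignment is: j=False, w=False, k=False, s=True, m=False

Verification: With this assignment, all 15 clauses evaluate to true.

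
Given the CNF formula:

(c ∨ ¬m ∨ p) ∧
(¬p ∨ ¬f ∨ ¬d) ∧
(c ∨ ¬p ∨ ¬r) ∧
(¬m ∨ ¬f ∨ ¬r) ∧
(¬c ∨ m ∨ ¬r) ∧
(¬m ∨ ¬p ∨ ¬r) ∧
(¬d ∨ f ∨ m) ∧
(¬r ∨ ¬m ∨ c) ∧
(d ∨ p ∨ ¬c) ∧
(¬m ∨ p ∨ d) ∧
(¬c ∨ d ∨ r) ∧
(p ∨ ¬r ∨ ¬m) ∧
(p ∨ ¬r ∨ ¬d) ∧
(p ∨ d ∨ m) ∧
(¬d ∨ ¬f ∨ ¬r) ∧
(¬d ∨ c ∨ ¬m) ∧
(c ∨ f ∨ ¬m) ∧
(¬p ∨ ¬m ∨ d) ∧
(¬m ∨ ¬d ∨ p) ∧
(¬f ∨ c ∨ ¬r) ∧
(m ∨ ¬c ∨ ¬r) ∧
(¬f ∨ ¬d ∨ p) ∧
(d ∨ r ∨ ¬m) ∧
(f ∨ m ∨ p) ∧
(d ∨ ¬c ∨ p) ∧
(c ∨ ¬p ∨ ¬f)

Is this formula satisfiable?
Yes

Yes, the formula is satisfiable.

One satisfying assignment is: p=True, c=False, f=False, d=False, m=False, r=False

Verification: With this assignment, all 26 clauses evaluate to true.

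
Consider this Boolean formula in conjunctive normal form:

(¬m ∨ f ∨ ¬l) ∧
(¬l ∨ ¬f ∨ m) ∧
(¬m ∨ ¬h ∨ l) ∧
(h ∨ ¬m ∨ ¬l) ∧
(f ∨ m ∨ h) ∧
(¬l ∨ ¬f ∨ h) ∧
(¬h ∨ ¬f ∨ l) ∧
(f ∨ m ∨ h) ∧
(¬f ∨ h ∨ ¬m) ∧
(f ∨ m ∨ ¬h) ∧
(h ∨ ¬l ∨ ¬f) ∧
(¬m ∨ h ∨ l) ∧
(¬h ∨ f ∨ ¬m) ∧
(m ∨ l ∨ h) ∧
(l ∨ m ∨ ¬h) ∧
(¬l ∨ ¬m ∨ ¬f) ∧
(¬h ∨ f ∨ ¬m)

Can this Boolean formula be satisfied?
No

No, the formula is not satisfiable.

No assignment of truth values to the variables can make all 17 clauses true simultaneously.

The formula is UNSAT (unsatisfiable).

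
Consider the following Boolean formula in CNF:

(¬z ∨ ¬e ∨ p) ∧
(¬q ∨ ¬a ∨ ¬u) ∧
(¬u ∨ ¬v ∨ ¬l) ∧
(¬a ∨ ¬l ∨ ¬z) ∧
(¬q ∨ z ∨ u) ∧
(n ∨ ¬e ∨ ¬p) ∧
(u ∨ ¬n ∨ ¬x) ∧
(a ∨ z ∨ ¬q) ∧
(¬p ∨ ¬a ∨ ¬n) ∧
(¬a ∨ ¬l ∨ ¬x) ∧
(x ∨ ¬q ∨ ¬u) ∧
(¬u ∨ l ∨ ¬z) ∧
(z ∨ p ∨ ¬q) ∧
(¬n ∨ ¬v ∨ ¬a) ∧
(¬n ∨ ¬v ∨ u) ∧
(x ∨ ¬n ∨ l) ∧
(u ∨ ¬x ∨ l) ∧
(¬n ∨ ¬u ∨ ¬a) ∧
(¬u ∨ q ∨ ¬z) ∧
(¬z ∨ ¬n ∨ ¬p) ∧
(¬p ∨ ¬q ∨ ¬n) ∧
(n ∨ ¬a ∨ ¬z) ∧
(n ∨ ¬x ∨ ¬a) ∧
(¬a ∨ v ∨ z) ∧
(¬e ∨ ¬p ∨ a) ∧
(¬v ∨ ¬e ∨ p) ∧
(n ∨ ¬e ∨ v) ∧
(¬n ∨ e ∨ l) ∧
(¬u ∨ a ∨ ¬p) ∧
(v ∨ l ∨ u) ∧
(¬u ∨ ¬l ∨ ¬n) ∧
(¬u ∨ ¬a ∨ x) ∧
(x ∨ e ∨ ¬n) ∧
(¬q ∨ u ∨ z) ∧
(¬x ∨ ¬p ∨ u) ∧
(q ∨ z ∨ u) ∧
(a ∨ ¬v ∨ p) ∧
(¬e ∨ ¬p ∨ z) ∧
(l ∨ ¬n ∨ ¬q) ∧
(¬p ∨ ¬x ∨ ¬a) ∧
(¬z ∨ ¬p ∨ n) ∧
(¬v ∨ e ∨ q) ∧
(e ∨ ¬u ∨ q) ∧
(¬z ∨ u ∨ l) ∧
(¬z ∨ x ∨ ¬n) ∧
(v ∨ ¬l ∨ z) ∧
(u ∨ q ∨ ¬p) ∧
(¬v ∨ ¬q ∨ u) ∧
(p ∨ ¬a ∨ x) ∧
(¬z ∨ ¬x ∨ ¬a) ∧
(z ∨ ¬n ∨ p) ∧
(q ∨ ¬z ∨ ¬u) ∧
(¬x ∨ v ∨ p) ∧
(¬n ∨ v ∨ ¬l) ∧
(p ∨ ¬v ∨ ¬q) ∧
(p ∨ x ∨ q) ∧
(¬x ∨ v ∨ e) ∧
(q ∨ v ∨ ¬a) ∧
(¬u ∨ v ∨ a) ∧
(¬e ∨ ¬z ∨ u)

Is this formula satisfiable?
Yes

Yes, the formula is satisfiable.

One satisfying assignment is: l=True, n=False, q=True, v=False, x=False, u=False, a=False, z=True, e=False, p=False

Verification: With this assignment, all 60 clauses evaluate to true.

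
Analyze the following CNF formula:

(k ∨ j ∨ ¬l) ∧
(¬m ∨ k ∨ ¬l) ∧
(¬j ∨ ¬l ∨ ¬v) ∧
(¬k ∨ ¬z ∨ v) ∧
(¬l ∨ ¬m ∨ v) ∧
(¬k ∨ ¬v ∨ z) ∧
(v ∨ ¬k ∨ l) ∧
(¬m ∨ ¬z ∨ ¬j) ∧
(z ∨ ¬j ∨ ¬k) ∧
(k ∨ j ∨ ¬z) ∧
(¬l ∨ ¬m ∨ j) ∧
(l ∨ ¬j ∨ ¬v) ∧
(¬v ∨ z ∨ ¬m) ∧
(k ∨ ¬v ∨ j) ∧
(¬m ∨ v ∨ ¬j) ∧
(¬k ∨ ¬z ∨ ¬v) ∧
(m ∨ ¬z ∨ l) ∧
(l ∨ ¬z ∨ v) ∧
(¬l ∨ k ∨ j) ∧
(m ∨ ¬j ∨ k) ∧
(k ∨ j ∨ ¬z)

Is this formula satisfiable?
Yes

Yes, the formula is satisfiable.

One satisfying assignment is: k=False, z=False, j=False, v=False, m=False, l=False

Verification: With this assignment, all 21 clauses evaluate to true.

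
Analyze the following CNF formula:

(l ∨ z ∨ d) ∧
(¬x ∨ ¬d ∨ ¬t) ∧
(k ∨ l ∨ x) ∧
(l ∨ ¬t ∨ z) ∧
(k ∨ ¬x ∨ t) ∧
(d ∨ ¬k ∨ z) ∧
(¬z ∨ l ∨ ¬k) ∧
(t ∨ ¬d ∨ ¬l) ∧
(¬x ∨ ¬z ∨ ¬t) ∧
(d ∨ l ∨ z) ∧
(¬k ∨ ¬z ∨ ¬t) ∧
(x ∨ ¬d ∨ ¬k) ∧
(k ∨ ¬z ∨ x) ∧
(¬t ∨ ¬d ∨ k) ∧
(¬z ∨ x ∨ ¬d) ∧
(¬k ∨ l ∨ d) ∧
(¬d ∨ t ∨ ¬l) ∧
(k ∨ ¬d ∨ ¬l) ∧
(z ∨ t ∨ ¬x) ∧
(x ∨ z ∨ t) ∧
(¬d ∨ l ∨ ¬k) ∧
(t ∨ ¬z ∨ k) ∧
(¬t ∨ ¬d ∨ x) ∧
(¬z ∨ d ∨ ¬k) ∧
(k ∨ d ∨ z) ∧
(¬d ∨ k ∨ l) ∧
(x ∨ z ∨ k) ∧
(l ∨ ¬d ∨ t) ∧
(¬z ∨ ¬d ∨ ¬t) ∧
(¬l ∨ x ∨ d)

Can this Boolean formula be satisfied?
No

No, the formula is not satisfiable.

No assignment of truth values to the variables can make all 30 clauses true simultaneously.

The formula is UNSAT (unsatisfiable).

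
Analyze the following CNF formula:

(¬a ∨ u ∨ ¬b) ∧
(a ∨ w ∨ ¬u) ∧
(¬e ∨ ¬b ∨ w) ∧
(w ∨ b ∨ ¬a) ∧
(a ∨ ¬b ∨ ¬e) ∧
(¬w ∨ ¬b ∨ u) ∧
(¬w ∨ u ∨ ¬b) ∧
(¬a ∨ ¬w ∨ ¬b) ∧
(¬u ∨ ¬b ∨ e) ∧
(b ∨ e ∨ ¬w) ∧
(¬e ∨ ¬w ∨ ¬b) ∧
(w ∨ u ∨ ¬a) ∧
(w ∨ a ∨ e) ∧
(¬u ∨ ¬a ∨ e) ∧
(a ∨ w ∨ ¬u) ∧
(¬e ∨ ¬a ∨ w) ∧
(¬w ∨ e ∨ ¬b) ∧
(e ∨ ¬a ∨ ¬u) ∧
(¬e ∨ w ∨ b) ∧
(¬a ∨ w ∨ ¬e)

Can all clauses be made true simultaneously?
Yes

Yes, the formula is satisfiable.

One satisfying assignment is: e=True, a=False, w=True, b=False, u=False

Verification: With this assignment, all 20 clauses evaluate to true.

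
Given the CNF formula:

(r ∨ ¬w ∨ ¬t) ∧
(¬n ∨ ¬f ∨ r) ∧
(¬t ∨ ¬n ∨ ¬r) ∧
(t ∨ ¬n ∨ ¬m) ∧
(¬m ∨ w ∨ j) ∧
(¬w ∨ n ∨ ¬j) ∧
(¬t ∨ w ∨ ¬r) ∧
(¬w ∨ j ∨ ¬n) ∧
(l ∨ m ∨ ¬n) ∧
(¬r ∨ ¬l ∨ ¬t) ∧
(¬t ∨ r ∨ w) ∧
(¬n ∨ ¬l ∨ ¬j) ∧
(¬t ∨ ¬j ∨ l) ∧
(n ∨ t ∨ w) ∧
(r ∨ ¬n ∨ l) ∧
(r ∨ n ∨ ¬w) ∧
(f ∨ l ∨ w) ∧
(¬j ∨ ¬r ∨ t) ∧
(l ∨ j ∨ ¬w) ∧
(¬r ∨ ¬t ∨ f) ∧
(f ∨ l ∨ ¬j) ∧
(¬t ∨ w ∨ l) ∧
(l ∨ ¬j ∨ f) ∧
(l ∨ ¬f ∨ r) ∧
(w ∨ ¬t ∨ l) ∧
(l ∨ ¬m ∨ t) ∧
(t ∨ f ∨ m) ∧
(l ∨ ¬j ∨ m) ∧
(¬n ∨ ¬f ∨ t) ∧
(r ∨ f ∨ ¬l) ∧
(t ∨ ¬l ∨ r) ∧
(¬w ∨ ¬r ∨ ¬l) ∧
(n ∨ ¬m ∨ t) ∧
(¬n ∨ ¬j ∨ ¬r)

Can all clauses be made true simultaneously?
No

No, the formula is not satisfiable.

No assignment of truth values to the variables can make all 34 clauses true simultaneously.

The formula is UNSAT (unsatisfiable).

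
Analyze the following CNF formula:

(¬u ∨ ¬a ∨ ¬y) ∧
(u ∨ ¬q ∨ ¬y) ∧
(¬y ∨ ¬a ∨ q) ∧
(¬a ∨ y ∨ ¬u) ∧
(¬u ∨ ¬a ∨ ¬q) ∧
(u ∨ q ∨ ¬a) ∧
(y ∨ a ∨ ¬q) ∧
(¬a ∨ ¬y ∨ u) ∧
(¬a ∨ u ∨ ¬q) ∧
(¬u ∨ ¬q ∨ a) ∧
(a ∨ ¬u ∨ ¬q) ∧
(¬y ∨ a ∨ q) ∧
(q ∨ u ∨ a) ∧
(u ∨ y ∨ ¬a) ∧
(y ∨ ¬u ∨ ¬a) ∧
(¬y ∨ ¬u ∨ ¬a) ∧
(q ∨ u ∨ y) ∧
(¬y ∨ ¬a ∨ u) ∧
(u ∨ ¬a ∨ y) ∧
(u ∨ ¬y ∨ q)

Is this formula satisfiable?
Yes

Yes, the formula is satisfiable.

One satisfying assignment is: q=False, y=False, a=False, u=True

Verification: With this assignment, all 20 clauses evaluate to true.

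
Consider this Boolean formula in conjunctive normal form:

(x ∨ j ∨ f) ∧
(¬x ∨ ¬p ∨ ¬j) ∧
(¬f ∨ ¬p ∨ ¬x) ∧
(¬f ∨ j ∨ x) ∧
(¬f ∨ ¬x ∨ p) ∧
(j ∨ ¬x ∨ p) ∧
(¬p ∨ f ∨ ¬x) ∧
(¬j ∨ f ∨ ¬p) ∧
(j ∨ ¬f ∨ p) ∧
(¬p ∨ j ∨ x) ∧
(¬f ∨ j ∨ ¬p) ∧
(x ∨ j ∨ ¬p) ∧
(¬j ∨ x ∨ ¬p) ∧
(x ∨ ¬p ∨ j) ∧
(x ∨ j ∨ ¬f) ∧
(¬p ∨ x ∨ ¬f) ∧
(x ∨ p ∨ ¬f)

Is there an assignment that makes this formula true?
Yes

Yes, the formula is satisfiable.

One satisfying assignment is: x=False, j=True, f=False, p=False

Verification: With this assignment, all 17 clauses evaluate to true.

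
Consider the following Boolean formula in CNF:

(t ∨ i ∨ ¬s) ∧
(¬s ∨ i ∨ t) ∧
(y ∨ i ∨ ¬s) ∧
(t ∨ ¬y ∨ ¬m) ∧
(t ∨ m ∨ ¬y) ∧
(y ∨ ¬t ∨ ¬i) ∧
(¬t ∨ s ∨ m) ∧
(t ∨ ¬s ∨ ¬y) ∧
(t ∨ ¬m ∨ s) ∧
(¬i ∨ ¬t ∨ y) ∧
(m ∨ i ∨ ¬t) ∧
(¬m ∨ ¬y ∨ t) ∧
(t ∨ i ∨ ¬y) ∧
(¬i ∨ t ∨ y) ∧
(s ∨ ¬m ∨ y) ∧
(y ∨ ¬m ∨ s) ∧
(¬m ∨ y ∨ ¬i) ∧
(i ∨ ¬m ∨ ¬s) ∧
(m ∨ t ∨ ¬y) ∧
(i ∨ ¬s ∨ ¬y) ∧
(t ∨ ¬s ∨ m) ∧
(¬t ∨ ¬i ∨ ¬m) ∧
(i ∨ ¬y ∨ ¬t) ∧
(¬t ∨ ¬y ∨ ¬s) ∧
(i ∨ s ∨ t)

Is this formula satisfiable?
No

No, the formula is not satisfiable.

No assignment of truth values to the variables can make all 25 clauses true simultaneously.

The formula is UNSAT (unsatisfiable).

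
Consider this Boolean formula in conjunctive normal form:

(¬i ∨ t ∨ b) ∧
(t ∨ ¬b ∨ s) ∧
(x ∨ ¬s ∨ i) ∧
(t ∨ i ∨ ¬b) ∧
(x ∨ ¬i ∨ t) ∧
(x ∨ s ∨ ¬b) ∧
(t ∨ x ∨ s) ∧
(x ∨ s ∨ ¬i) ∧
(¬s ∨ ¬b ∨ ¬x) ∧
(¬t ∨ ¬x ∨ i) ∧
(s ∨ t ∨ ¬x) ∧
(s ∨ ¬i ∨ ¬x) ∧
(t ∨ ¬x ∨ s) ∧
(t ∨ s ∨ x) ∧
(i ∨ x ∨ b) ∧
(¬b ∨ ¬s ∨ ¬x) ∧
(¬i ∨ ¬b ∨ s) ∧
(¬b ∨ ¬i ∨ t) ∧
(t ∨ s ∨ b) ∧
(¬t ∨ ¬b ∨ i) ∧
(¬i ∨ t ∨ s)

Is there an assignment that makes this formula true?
Yes

Yes, the formula is satisfiable.

One satisfying assignment is: i=False, s=True, t=False, b=False, x=True

Verification: With this assignment, all 21 clauses evaluate to true.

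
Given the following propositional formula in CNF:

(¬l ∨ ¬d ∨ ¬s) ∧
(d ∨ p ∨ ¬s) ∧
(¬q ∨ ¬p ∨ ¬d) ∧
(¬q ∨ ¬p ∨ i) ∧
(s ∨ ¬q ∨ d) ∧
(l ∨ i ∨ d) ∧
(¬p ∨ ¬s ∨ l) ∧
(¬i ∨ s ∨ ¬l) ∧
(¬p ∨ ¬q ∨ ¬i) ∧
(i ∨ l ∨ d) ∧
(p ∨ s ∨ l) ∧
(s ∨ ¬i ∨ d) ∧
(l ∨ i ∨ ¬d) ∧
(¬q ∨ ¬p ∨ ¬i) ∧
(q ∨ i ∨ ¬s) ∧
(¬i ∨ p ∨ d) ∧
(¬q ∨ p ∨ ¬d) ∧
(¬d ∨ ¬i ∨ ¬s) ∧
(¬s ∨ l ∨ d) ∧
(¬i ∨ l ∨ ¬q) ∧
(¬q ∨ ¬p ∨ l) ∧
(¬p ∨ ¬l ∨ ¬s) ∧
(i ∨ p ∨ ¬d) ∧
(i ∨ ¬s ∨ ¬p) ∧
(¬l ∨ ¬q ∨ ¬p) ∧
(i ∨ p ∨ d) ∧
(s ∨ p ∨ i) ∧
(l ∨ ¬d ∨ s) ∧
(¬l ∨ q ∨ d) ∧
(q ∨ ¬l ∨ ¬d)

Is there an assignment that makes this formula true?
No

No, the formula is not satisfiable.

No assignment of truth values to the variables can make all 30 clauses true simultaneously.

The formula is UNSAT (unsatisfiable).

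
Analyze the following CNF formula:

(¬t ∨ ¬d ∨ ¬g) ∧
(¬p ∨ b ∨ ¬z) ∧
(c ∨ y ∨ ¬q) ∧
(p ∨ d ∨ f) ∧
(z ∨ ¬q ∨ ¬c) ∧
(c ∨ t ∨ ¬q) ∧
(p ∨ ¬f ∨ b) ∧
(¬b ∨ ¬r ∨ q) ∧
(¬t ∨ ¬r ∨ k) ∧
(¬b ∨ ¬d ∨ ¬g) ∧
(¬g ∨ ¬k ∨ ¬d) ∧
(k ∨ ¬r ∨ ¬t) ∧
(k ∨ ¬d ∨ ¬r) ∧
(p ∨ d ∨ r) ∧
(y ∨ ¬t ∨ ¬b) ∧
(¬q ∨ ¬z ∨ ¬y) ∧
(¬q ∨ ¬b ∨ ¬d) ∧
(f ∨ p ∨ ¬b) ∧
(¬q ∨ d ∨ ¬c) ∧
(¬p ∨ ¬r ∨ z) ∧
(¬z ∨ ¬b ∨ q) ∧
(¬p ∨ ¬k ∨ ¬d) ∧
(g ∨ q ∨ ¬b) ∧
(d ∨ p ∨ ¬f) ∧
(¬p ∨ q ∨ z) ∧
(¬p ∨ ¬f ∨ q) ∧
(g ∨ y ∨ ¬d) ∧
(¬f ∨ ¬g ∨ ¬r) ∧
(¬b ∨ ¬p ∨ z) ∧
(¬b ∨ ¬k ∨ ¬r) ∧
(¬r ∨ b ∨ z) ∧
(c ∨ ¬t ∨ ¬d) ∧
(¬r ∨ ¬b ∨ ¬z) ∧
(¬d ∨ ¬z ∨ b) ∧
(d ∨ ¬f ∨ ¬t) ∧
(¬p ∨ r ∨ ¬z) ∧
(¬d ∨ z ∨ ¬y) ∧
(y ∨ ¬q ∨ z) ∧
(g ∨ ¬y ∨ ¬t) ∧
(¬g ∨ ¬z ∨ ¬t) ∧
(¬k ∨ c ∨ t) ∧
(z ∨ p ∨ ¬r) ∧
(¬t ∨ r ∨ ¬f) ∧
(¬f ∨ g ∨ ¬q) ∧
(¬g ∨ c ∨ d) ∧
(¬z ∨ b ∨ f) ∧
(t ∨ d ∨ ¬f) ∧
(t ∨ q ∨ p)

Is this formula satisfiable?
No

No, the formula is not satisfiable.

No assignment of truth values to the variables can make all 48 clauses true simultaneously.

The formula is UNSAT (unsatisfiable).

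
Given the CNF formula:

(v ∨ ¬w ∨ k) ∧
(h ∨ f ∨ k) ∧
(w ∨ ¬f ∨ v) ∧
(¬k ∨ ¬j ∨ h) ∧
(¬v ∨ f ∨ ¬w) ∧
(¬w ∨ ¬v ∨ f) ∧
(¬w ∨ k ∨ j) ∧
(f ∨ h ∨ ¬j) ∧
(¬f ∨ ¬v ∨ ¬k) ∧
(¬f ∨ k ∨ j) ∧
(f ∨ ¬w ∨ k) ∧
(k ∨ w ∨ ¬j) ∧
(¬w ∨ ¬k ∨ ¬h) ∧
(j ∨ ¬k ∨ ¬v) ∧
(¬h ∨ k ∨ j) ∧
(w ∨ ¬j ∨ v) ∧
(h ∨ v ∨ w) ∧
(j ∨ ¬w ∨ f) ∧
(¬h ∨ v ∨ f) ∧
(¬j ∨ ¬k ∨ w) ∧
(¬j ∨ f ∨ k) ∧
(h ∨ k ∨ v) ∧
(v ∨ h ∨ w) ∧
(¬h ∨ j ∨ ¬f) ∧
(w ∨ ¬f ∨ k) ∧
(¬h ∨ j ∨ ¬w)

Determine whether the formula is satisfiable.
Yes

Yes, the formula is satisfiable.

One satisfying assignment is: v=True, k=False, h=False, w=True, j=True, f=True

Verification: With this assignment, all 26 clauses evaluate to true.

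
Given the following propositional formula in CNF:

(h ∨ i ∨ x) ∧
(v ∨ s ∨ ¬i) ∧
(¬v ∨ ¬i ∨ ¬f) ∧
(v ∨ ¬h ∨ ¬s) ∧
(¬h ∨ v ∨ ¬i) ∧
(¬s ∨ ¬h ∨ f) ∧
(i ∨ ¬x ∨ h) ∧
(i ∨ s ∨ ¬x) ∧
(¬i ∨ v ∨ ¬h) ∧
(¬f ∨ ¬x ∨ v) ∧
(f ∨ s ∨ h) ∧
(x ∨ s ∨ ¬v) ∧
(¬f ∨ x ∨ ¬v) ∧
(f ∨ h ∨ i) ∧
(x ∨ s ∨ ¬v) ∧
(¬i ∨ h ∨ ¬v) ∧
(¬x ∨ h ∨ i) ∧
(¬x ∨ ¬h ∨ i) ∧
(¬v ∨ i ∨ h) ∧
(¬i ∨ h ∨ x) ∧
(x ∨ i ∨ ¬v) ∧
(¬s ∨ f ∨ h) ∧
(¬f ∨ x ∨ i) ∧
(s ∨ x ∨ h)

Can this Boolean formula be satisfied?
Yes

Yes, the formula is satisfiable.

One satisfying assignment is: f=False, x=False, i=False, v=False, h=True, s=False

Verification: With this assignment, all 24 clauses evaluate to true.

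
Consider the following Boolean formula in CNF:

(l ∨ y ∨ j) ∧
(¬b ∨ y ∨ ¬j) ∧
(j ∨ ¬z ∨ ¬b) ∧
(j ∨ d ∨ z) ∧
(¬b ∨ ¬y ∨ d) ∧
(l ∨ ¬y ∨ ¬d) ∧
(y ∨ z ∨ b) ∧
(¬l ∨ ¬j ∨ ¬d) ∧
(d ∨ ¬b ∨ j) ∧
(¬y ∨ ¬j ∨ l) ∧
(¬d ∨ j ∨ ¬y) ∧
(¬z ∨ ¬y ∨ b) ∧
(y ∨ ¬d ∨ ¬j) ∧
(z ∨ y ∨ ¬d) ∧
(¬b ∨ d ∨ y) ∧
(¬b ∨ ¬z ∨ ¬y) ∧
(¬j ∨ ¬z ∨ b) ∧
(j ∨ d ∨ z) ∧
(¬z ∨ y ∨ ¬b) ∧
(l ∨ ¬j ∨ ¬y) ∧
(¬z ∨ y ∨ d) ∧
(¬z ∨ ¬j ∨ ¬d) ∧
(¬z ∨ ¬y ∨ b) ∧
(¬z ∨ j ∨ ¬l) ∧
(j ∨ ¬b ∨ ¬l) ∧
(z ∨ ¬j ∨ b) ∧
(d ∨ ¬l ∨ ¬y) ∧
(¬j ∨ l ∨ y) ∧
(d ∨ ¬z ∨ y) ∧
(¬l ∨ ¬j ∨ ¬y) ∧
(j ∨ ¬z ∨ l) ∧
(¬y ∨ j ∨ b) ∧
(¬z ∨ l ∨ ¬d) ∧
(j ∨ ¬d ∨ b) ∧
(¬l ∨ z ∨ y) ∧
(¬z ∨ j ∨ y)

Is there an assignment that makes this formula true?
No

No, the formula is not satisfiable.

No assignment of truth values to the variables can make all 36 clauses true simultaneously.

The formula is UNSAT (unsatisfiable).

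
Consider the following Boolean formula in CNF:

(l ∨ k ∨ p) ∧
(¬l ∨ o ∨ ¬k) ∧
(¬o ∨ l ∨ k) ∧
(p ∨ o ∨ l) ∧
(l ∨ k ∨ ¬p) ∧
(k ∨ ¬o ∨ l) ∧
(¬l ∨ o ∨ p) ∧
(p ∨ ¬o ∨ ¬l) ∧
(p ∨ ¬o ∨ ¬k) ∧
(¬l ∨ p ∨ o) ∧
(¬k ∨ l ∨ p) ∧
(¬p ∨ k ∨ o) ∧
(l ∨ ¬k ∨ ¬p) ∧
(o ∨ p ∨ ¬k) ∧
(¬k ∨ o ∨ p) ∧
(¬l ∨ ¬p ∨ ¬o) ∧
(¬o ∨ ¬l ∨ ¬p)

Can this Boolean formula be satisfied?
No

No, the formula is not satisfiable.

No assignment of truth values to the variables can make all 17 clauses true simultaneously.

The formula is UNSAT (unsatisfiable).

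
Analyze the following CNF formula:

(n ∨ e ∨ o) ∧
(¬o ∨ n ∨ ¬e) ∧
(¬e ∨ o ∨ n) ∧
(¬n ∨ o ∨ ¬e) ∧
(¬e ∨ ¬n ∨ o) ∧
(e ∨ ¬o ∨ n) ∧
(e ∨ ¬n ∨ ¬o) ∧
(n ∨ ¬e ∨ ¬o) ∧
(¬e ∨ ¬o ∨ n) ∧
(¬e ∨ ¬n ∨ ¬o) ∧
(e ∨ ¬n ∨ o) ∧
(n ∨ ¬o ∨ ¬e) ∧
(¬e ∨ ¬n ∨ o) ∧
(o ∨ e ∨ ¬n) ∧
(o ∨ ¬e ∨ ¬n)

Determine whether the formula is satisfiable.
No

No, the formula is not satisfiable.

No assignment of truth values to the variables can make all 15 clauses true simultaneously.

The formula is UNSAT (unsatisfiable).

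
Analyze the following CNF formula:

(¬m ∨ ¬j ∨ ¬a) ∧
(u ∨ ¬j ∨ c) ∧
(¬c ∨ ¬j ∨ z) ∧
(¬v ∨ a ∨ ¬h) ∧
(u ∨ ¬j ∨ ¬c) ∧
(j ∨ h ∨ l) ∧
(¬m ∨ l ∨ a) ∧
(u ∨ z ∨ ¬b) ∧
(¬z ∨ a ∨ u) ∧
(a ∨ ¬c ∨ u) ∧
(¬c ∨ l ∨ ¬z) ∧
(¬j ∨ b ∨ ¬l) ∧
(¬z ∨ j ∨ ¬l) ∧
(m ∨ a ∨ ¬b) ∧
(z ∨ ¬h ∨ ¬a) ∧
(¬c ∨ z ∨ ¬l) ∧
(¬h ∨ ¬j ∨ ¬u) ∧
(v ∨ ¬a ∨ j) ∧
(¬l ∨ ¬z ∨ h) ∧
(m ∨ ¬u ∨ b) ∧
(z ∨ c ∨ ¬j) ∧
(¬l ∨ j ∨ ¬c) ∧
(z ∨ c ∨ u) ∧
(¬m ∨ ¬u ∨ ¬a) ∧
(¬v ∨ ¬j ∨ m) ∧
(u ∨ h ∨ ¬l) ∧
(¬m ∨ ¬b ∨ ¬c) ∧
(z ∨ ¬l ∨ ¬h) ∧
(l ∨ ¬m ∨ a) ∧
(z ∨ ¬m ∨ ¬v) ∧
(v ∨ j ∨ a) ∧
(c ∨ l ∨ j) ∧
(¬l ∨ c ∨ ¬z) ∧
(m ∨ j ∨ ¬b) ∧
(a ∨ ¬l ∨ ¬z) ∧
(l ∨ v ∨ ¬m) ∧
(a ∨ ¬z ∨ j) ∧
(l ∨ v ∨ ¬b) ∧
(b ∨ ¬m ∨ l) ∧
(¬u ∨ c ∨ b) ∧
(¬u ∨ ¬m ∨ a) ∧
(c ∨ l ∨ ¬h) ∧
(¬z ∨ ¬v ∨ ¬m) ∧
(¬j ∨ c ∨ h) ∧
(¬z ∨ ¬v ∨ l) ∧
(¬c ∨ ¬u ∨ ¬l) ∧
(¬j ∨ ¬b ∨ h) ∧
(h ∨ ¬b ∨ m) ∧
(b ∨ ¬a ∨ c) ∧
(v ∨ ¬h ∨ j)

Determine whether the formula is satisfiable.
No

No, the formula is not satisfiable.

No assignment of truth values to the variables can make all 50 clauses true simultaneously.

The formula is UNSAT (unsatisfiable).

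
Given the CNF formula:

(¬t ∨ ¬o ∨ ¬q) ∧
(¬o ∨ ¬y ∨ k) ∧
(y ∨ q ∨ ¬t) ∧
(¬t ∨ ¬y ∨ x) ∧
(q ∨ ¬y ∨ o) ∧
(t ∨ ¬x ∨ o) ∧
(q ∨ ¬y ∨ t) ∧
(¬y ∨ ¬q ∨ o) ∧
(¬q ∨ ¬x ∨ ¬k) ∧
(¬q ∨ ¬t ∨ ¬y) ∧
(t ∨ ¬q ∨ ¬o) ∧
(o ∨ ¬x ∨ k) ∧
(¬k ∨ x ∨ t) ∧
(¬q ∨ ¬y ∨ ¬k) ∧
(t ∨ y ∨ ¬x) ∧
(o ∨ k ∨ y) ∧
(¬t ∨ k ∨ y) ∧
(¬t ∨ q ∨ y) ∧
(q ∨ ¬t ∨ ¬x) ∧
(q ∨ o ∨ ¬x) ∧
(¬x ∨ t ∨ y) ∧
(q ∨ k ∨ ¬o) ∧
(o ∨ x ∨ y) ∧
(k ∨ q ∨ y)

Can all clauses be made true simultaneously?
No

No, the formula is not satisfiable.

No assignment of truth values to the variables can make all 24 clauses true simultaneously.

The formula is UNSAT (unsatisfiable).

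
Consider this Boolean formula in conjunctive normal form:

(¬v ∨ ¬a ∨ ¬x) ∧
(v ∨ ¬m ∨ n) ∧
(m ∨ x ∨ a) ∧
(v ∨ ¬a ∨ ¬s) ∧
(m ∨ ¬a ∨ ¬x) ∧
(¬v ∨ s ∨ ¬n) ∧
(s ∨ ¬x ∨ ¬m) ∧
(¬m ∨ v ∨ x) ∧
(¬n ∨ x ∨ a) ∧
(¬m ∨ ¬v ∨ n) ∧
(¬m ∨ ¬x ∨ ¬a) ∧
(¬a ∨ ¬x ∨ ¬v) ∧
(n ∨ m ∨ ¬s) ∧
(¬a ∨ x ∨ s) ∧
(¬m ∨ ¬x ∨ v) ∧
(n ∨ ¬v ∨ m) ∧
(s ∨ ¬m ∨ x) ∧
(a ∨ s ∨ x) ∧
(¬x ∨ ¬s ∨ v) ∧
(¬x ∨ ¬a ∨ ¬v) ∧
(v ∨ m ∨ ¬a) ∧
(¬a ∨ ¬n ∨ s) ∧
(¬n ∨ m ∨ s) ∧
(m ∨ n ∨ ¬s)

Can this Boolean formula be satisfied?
Yes

Yes, the formula is satisfiable.

One satisfying assignment is: m=False, n=False, s=False, x=True, a=False, v=False

Verification: With this assignment, all 24 clauses evaluate to true.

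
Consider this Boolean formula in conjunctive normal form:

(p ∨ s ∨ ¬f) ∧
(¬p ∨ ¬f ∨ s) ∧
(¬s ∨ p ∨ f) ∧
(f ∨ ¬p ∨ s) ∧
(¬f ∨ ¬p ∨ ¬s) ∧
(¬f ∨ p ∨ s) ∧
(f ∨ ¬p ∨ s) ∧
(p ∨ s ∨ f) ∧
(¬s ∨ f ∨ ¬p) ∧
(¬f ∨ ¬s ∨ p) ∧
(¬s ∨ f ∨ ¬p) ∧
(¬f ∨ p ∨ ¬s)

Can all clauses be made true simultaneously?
No

No, the formula is not satisfiable.

No assignment of truth values to the variables can make all 12 clauses true simultaneously.

The formula is UNSAT (unsatisfiable).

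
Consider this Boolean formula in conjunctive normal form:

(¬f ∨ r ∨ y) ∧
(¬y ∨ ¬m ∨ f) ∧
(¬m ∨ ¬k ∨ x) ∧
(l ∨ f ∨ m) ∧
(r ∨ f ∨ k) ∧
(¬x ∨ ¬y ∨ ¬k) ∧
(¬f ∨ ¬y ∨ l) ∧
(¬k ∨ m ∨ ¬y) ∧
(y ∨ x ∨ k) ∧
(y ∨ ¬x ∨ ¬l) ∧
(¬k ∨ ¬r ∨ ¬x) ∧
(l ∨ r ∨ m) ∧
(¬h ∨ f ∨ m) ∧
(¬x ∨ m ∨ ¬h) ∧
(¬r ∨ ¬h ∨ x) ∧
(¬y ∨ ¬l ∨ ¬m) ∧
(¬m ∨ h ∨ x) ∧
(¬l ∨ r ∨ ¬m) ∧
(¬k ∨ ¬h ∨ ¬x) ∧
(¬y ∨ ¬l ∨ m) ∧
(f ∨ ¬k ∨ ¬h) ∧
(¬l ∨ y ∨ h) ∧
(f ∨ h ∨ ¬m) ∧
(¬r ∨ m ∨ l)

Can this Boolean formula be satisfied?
Yes

Yes, the formula is satisfiable.

One satisfying assignment is: r=True, k=False, x=True, m=True, y=False, l=False, h=True, f=False

Verification: With this assignment, all 24 clauses evaluate to true.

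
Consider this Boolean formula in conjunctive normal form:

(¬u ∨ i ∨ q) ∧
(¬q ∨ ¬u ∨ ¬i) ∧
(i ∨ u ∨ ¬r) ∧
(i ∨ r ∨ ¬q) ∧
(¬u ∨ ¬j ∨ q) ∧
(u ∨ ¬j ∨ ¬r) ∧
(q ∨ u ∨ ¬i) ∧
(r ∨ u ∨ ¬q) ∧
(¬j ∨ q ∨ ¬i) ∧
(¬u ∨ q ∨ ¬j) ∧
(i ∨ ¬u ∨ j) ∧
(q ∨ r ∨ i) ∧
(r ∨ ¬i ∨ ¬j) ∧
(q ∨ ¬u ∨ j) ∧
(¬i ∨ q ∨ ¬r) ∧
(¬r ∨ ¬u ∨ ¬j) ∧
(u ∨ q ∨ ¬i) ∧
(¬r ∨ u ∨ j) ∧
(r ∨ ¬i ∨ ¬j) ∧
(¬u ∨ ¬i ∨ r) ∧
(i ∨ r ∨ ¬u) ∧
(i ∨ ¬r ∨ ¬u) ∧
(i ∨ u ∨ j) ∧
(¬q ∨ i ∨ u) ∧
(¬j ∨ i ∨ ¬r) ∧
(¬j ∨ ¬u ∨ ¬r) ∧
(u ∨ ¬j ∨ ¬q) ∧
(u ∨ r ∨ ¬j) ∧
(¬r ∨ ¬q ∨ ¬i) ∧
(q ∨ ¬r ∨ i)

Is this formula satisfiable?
No

No, the formula is not satisfiable.

No assignment of truth values to the variables can make all 30 clauses true simultaneously.

The formula is UNSAT (unsatisfiable).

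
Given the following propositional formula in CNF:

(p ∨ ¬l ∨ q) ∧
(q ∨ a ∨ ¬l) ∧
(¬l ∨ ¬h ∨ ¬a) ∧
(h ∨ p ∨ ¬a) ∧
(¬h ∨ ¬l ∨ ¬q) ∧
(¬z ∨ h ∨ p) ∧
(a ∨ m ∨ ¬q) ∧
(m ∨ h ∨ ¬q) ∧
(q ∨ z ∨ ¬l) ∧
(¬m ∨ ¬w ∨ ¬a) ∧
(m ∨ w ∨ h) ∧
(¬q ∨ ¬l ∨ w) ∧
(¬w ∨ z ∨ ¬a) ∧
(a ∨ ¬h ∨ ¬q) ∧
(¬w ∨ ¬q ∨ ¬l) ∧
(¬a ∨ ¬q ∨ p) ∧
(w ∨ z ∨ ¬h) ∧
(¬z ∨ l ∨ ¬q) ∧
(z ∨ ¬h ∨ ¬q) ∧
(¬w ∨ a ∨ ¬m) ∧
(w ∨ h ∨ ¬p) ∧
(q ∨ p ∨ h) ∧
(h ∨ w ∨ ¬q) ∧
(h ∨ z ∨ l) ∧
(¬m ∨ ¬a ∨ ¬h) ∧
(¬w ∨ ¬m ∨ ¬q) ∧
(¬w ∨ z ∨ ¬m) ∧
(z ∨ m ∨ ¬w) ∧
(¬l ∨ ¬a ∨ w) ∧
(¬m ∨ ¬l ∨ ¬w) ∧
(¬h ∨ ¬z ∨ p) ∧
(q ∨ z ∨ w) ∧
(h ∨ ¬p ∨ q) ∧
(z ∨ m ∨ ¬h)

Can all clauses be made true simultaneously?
Yes

Yes, the formula is satisfiable.

One satisfying assignment is: h=True, l=False, w=False, a=False, p=True, q=False, m=True, z=True

Verification: With this assignment, all 34 clauses evaluate to true.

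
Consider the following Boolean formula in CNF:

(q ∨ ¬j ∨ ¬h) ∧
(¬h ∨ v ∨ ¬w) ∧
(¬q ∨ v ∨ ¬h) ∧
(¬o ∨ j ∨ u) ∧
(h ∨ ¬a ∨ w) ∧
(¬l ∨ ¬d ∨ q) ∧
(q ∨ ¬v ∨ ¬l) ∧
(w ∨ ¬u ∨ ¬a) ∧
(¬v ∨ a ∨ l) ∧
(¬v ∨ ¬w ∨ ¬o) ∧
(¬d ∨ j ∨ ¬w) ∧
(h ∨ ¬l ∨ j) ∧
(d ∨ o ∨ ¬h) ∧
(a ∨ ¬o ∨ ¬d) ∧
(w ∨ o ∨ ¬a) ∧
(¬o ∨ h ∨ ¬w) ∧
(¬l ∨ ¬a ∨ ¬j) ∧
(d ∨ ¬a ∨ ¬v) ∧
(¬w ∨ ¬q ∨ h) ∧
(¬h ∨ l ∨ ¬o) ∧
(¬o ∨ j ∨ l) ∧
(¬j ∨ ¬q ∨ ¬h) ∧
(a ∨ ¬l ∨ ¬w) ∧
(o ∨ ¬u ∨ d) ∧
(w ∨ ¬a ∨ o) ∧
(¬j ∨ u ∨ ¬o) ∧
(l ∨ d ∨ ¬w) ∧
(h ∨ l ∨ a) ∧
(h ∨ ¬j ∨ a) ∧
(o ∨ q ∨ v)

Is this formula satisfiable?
Yes

Yes, the formula is satisfiable.

One satisfying assignment is: q=True, j=False, v=True, o=True, l=True, w=False, d=False, u=True, a=False, h=True

Verification: With this assignment, all 30 clauses evaluate to true.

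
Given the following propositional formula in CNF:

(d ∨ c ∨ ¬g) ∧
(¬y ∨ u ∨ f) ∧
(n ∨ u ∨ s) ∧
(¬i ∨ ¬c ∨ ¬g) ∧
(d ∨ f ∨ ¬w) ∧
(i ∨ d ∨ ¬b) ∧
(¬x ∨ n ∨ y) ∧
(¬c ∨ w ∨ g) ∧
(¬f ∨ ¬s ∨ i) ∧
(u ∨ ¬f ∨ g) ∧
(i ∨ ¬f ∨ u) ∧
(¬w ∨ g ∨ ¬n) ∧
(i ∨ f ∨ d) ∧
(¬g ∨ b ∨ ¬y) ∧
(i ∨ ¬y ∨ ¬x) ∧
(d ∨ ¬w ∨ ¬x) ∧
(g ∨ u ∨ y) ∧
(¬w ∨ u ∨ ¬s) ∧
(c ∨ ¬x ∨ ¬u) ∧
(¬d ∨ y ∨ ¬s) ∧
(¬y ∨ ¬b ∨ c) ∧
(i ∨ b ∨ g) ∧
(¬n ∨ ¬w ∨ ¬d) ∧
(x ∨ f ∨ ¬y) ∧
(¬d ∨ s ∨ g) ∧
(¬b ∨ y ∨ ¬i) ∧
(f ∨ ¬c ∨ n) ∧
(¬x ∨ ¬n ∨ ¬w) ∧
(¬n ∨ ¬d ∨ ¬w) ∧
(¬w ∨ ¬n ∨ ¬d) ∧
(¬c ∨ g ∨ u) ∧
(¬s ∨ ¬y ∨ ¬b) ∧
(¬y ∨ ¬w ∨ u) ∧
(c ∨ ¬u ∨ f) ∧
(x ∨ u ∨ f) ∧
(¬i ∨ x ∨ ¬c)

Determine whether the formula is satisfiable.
Yes

Yes, the formula is satisfiable.

One satisfying assignment is: y=False, g=True, d=False, s=False, n=False, b=False, c=True, u=True, w=False, i=False, x=False, f=True

Verification: With this assignment, all 36 clauses evaluate to true.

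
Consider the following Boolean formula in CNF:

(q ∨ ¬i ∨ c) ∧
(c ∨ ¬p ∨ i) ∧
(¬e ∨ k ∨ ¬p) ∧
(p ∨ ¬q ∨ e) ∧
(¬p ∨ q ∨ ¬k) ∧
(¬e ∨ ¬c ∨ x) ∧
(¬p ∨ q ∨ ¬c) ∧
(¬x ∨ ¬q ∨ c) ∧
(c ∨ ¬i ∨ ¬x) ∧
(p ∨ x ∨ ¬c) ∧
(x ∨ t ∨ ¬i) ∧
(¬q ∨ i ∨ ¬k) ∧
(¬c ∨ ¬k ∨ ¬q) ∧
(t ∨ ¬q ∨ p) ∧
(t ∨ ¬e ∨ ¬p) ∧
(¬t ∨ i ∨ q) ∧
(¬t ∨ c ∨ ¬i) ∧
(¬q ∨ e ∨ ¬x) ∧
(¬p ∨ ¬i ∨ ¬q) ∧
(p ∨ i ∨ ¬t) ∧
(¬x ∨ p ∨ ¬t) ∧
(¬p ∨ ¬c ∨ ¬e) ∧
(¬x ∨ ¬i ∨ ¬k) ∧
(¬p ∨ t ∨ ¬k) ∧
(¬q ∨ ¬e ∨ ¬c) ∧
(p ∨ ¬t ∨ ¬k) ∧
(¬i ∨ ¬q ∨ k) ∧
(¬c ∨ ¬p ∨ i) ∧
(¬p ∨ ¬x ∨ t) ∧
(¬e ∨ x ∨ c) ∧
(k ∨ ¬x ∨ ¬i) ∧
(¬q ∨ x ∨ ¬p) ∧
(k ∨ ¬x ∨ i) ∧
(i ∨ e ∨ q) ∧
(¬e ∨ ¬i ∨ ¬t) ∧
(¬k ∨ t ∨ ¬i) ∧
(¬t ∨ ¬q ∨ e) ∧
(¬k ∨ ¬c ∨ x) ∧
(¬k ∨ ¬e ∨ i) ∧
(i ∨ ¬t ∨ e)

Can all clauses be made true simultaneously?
No

No, the formula is not satisfiable.

No assignment of truth values to the variables can make all 40 clauses true simultaneously.

The formula is UNSAT (unsatisfiable).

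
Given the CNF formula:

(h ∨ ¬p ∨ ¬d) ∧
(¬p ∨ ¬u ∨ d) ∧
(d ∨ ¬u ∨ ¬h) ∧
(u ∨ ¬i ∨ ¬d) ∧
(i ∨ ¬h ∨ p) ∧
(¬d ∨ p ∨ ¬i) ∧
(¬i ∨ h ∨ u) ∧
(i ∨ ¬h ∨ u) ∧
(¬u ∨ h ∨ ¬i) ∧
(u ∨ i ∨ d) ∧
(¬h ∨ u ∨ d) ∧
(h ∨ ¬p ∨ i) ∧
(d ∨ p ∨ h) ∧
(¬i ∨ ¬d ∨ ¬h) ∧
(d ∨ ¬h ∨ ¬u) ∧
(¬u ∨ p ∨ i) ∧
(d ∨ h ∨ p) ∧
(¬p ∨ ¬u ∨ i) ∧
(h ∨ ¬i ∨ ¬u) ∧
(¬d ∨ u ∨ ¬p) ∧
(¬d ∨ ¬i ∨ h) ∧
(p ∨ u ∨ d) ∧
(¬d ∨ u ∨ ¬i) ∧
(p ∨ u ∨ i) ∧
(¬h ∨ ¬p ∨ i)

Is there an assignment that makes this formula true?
No

No, the formula is not satisfiable.

No assignment of truth values to the variables can make all 25 clauses true simultaneously.

The formula is UNSAT (unsatisfiable).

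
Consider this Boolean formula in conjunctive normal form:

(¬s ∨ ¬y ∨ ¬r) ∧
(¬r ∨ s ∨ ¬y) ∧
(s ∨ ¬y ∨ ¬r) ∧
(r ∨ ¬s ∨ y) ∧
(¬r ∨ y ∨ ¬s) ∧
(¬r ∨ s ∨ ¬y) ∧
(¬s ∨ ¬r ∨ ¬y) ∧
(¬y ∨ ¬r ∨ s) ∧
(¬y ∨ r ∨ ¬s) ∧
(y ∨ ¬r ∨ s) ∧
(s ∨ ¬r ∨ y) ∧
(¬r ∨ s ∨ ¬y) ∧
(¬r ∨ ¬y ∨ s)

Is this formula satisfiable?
Yes

Yes, the formula is satisfiable.

One satisfying assignment is: y=False, s=False, r=False

Verification: With this assignment, all 13 clauses evaluate to true.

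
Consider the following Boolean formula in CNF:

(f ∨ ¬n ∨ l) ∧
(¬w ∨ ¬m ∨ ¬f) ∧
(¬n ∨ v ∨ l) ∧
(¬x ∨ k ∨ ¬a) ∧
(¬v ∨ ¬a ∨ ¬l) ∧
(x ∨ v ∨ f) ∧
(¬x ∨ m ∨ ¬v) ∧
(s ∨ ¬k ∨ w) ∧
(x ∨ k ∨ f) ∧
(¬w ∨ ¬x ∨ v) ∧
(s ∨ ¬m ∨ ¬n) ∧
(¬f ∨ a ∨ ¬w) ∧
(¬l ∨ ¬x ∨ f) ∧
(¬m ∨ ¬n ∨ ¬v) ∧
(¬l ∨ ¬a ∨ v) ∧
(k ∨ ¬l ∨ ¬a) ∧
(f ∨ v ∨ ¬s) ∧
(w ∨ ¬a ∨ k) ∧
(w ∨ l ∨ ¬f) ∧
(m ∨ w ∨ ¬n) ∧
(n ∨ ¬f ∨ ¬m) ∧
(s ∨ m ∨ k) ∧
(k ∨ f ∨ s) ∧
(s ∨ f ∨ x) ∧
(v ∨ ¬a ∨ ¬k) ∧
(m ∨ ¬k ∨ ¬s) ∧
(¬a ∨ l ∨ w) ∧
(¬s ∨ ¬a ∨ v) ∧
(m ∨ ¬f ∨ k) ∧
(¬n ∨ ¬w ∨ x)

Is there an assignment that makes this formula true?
Yes

Yes, the formula is satisfiable.

One satisfying assignment is: x=True, m=True, l=False, a=False, w=True, v=True, k=True, f=False, s=False, n=False

Verification: With this assignment, all 30 clauses evaluate to true.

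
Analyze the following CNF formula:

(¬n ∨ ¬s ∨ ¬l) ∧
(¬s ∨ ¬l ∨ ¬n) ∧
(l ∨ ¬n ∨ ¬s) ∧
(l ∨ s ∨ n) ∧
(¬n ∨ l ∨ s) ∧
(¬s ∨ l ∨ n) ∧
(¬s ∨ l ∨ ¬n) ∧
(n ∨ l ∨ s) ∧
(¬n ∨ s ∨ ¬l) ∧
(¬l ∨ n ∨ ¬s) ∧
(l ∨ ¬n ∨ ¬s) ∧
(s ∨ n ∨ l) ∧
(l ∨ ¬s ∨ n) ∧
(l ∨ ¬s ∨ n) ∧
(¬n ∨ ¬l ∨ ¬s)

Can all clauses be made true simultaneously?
Yes

Yes, the formula is satisfiable.

One satisfying assignment is: n=False, l=True, s=False

Verification: With this assignment, all 15 clauses evaluate to true.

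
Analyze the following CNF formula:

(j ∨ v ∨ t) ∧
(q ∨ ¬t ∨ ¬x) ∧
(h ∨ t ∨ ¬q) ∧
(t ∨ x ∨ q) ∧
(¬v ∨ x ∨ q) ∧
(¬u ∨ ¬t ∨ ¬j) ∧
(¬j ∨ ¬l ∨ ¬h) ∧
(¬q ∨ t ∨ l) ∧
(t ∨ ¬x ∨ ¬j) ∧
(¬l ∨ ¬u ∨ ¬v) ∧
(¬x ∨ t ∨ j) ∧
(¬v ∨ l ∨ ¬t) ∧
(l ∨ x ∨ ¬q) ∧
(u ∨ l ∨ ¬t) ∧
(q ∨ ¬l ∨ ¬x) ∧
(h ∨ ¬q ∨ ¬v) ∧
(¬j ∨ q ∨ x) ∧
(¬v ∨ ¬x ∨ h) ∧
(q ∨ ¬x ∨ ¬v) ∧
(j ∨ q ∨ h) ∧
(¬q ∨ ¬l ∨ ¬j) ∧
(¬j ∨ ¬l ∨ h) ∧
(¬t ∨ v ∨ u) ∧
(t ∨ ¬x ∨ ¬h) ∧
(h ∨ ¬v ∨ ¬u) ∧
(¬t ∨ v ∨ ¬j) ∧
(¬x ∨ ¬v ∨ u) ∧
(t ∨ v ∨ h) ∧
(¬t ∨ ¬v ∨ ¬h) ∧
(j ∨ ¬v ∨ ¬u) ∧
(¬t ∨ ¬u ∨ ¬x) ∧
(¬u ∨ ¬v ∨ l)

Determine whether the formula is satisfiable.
Yes

Yes, the formula is satisfiable.

One satisfying assignment is: v=False, h=False, l=True, j=False, t=True, q=True, u=True, x=False

Verification: With this assignment, all 32 clauses evaluate to true.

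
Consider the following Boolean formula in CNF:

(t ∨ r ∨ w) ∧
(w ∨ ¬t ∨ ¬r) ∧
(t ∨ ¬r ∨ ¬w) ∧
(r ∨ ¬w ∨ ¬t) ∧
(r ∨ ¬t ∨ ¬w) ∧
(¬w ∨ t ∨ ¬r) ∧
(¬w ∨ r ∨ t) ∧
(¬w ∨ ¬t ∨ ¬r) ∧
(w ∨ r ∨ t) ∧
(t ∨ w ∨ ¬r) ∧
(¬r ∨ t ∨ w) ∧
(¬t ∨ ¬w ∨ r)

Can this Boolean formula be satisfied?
Yes

Yes, the formula is satisfiable.

One satisfying assignment is: w=False, t=True, r=False

Verification: With this assignment, all 12 clauses evaluate to true.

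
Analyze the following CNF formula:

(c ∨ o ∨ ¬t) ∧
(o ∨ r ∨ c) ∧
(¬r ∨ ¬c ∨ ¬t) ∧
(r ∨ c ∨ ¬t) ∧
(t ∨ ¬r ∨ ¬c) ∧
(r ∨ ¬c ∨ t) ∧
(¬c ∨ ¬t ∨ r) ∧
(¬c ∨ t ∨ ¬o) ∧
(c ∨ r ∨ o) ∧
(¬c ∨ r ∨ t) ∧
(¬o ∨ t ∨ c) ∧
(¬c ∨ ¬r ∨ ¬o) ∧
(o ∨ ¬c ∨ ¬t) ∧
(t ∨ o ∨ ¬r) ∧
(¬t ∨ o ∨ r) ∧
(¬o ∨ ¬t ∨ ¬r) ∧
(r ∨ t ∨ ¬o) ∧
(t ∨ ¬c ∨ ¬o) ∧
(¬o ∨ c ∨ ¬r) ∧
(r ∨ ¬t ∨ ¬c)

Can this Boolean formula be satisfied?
No

No, the formula is not satisfiable.

No assignment of truth values to the variables can make all 20 clauses true simultaneously.

The formula is UNSAT (unsatisfiable).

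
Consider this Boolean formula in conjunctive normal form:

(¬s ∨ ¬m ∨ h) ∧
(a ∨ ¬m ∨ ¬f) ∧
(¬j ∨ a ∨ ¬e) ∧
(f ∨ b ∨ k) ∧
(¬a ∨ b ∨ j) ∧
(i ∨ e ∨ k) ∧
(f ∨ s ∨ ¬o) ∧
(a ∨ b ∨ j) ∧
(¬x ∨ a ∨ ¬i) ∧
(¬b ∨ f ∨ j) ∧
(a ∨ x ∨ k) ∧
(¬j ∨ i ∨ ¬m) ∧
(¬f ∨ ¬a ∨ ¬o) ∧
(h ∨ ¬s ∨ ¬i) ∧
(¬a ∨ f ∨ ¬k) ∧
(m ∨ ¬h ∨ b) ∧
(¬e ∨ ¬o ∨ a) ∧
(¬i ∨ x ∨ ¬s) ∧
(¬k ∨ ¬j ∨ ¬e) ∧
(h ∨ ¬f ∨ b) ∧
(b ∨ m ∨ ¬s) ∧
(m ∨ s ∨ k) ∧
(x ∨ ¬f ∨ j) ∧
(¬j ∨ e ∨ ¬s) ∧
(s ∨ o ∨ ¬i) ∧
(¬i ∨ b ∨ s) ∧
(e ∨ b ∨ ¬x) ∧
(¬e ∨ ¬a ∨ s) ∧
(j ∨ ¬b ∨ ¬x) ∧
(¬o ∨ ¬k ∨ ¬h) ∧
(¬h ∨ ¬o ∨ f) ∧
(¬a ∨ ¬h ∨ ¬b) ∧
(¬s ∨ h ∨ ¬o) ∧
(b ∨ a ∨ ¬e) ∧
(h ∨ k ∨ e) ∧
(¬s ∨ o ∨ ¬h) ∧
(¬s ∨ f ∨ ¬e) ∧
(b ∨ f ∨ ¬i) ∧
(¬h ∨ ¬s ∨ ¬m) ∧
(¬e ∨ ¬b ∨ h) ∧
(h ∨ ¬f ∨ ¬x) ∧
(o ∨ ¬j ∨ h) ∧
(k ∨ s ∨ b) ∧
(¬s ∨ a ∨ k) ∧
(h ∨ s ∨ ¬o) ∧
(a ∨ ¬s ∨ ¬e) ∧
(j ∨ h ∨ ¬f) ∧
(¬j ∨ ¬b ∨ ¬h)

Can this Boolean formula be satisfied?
No

No, the formula is not satisfiable.

No assignment of truth values to the variables can make all 48 clauses true simultaneously.

The formula is UNSAT (unsatisfiable).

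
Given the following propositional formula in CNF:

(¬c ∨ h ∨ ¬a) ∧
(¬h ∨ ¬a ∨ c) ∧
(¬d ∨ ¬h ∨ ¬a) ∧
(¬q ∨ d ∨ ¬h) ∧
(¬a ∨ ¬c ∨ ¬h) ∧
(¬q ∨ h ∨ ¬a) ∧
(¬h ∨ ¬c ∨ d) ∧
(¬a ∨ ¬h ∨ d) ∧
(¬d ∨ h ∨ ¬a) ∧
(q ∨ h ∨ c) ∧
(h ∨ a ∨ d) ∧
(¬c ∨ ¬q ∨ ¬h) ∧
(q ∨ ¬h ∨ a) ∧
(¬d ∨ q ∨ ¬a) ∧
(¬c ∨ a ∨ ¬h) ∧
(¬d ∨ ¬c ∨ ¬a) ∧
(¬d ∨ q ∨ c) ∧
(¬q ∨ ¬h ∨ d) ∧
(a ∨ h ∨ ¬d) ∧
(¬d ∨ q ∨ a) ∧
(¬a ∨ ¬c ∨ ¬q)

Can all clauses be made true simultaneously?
Yes

Yes, the formula is satisfiable.

One satisfying assignment is: a=False, h=True, d=True, c=False, q=True

Verification: With this assignment, all 21 clauses evaluate to true.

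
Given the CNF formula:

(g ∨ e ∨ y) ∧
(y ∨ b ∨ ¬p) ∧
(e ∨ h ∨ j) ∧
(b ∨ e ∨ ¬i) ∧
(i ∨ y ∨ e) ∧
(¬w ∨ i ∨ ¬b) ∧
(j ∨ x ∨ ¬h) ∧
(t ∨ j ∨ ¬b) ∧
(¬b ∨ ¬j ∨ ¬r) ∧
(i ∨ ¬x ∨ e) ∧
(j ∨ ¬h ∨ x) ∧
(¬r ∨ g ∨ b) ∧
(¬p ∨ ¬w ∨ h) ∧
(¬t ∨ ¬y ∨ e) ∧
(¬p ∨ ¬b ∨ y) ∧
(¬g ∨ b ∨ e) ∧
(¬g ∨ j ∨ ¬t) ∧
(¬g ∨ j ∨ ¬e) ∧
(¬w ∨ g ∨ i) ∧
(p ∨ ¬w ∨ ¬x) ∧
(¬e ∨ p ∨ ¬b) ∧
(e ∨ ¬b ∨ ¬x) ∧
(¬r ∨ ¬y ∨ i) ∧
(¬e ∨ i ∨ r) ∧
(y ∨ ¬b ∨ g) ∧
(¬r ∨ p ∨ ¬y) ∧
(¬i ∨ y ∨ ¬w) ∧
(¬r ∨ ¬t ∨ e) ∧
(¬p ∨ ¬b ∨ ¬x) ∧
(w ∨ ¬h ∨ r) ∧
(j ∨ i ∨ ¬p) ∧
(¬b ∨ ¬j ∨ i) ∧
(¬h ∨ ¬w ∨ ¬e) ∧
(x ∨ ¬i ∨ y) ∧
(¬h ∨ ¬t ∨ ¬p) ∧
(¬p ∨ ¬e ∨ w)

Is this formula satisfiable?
Yes

Yes, the formula is satisfiable.

One satisfying assignment is: w=False, t=False, h=False, e=False, x=False, i=False, y=True, b=False, p=False, r=False, g=False, j=True

Verification: With this assignment, all 36 clauses evaluate to true.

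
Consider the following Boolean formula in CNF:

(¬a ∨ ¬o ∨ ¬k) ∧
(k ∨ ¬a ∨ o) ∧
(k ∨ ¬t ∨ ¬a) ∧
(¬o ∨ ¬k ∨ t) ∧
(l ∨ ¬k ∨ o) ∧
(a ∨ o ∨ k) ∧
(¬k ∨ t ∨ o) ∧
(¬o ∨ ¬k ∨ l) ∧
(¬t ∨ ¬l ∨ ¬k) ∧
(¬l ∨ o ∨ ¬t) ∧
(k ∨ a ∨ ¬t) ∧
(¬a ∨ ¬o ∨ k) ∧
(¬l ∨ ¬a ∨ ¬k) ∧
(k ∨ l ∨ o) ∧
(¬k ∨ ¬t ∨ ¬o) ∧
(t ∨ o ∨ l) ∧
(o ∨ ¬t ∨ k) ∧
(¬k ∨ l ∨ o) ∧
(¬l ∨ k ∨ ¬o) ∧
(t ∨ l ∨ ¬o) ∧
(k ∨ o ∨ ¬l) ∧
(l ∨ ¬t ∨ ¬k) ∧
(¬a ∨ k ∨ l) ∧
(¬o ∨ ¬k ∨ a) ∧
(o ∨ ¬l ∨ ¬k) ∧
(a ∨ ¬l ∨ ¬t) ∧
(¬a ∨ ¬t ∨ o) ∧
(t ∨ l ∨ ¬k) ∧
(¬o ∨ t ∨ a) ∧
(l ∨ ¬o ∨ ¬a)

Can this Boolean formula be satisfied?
No

No, the formula is not satisfiable.

No assignment of truth values to the variables can make all 30 clauses true simultaneously.

The formula is UNSAT (unsatisfiable).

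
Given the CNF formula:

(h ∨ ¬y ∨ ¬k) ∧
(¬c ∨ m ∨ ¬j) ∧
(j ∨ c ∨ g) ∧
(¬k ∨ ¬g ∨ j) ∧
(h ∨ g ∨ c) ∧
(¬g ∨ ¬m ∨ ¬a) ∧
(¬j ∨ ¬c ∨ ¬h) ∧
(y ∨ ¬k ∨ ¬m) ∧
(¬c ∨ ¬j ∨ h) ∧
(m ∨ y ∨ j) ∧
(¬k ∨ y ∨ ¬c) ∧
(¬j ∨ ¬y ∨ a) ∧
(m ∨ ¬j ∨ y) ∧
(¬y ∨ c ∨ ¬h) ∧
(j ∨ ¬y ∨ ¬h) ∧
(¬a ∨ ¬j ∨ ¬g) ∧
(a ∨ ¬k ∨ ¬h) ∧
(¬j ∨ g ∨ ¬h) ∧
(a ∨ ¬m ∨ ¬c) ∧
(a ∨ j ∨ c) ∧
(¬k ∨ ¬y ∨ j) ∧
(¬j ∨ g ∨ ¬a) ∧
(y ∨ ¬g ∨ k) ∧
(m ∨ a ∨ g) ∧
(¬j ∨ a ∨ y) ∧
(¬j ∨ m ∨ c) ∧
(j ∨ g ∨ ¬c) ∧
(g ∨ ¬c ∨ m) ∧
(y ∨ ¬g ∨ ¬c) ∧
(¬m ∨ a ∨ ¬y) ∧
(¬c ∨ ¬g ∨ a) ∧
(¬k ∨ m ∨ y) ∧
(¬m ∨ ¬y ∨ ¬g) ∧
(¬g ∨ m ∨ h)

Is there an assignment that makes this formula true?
No

No, the formula is not satisfiable.

No assignment of truth values to the variables can make all 34 clauses true simultaneously.

The formula is UNSAT (unsatisfiable).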